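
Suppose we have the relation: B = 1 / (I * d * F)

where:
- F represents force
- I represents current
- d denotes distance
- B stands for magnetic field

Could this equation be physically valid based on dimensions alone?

No

F (force) has dimensions [L M T^-2].
I (current) has dimensions [I].
d (distance) has dimensions [L].
B (magnetic field) has dimensions [I^-1 M T^-2].

Left side: [I^-1 M T^-2]
Right side: [I^-1 L^-2 M^-1 T^2]

The two sides have different dimensions, so the equation is NOT dimensionally consistent.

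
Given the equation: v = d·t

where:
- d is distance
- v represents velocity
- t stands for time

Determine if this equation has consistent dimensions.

No

d (distance) has dimensions [L].
v (velocity) has dimensions [L T^-1].
t (time) has dimensions [T].

Left side: [L T^-1]
Right side: [L T]

The two sides have different dimensions, so the equation is NOT dimensionally consistent.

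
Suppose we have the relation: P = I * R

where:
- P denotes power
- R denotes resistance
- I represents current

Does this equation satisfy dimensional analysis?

No

P (power) has dimensions [L^2 M T^-3].
R (resistance) has dimensions [I^-2 L^2 M T^-3].
I (current) has dimensions [I].

Left side: [L^2 M T^-3]
Right side: [I^-1 L^2 M T^-3]

The two sides have different dimensions, so the equation is NOT dimensionally consistent.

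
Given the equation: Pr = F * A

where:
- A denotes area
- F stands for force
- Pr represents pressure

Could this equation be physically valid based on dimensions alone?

No

A (area) has dimensions [L^2].
F (force) has dimensions [L M T^-2].
Pr (pressure) has dimensions [L^-1 M T^-2].

Left side: [L^-1 M T^-2]
Right side: [L^3 M T^-2]

The two sides have different dimensions, so the equation is NOT dimensionally consistent.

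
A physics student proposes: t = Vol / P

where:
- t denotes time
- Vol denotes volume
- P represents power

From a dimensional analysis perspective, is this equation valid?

No

t (time) has dimensions [T].
Vol (volume) has dimensions [L^3].
P (power) has dimensions [L^2 M T^-3].

Left side: [T]
Right side: [L M^-1 T^3]

The two sides have different dimensions, so the equation is NOT dimensionally consistent.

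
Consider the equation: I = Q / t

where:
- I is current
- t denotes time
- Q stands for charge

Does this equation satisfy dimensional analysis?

Yes

I (current) has dimensions [I].
t (time) has dimensions [T].
Q (charge) has dimensions [I T].

Left side: [I]
Right side: [I]

Both sides have the same dimensions, so the equation is dimensionally consistent.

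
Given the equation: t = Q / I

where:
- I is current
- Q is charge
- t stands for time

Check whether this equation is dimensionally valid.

Yes

I (current) has dimensions [I].
Q (charge) has dimensions [I T].
t (time) has dimensions [T].

Left side: [T]
Right side: [T]

Both sides have the same dimensions, so the equation is dimensionally consistent.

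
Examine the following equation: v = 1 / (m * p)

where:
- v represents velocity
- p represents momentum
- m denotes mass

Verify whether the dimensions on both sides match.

No

v (velocity) has dimensions [L T^-1].
p (momentum) has dimensions [L M T^-1].
m (mass) has dimensions [M].

Left side: [L T^-1]
Right side: [L^-1 M^-2 T]

The two sides have different dimensions, so the equation is NOT dimensionally consistent.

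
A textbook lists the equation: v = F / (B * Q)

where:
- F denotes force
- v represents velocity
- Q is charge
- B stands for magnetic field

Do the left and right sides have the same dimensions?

Yes

F (force) has dimensions [L M T^-2].
v (velocity) has dimensions [L T^-1].
Q (charge) has dimensions [I T].
B (magnetic field) has dimensions [I^-1 M T^-2].

Left side: [L T^-1]
Right side: [L T^-1]

Both sides have the same dimensions, so the equation is dimensionally consistent.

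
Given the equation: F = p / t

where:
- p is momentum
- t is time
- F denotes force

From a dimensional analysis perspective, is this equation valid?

Yes

p (momentum) has dimensions [L M T^-1].
t (time) has dimensions [T].
F (force) has dimensions [L M T^-2].

Left side: [L M T^-2]
Right side: [L M T^-2]

Both sides have the same dimensions, so the equation is dimensionally consistent.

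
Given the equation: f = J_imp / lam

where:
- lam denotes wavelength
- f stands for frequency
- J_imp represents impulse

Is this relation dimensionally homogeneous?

No

lam (wavelength) has dimensions [L].
f (frequency) has dimensions [T^-1].
J_imp (impulse) has dimensions [L M T^-1].

Left side: [T^-1]
Right side: [M T^-1]

The two sides have different dimensions, so the equation is NOT dimensionally consistent.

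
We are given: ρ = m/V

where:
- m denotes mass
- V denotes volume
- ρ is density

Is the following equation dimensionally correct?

Yes

m (mass) has dimensions [M].
V (volume) has dimensions [L^3].
ρ (density) has dimensions [L^-3 M].

Left side: [L^-3 M]
Right side: [L^-3 M]

Both sides have the same dimensions, so the equation is dimensionally consistent.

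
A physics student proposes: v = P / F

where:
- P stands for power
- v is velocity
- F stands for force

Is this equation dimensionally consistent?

Yes

P (power) has dimensions [L^2 M T^-3].
v (velocity) has dimensions [L T^-1].
F (force) has dimensions [L M T^-2].

Left side: [L T^-1]
Right side: [L T^-1]

Both sides have the same dimensions, so the equation is dimensionally consistent.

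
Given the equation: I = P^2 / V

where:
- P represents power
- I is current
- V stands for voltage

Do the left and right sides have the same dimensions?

No

P (power) has dimensions [L^2 M T^-3].
I (current) has dimensions [I].
V (voltage) has dimensions [I^-1 L^2 M T^-3].

Left side: [I]
Right side: [I L^2 M T^-3]

The two sides have different dimensions, so the equation is NOT dimensionally consistent.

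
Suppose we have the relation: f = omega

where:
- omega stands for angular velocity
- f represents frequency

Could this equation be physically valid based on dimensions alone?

Yes

omega (angular velocity) has dimensions [T^-1].
f (frequency) has dimensions [T^-1].

Left side: [T^-1]
Right side: [T^-1]

Both sides have the same dimensions, so the equation is dimensionally consistent.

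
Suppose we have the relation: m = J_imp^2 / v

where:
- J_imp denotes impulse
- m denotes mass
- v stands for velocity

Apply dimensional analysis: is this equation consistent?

No

J_imp (impulse) has dimensions [L M T^-1].
m (mass) has dimensions [M].
v (velocity) has dimensions [L T^-1].

Left side: [M]
Right side: [L M^2 T^-1]

The two sides have different dimensions, so the equation is NOT dimensionally consistent.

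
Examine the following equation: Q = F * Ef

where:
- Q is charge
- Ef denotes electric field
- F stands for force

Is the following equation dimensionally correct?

No

Q (charge) has dimensions [I T].
Ef (electric field) has dimensions [I^-1 L M T^-3].
F (force) has dimensions [L M T^-2].

Left side: [I T]
Right side: [I^-1 L^2 M^2 T^-5]

The two sides have different dimensions, so the equation is NOT dimensionally consistent.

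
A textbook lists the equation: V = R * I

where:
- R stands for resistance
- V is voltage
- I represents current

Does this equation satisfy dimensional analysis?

Yes

R (resistance) has dimensions [I^-2 L^2 M T^-3].
V (voltage) has dimensions [I^-1 L^2 M T^-3].
I (current) has dimensions [I].

Left side: [I^-1 L^2 M T^-3]
Right side: [I^-1 L^2 M T^-3]

Both sides have the same dimensions, so the equation is dimensionally consistent.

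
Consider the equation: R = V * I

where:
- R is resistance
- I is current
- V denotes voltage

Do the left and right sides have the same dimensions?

No

R (resistance) has dimensions [I^-2 L^2 M T^-3].
I (current) has dimensions [I].
V (voltage) has dimensions [I^-1 L^2 M T^-3].

Left side: [I^-2 L^2 M T^-3]
Right side: [L^2 M T^-3]

The two sides have different dimensions, so the equation is NOT dimensionally consistent.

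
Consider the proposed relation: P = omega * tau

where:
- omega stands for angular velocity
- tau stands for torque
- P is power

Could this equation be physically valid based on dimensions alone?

Yes

omega (angular velocity) has dimensions [T^-1].
tau (torque) has dimensions [L^2 M T^-2].
P (power) has dimensions [L^2 M T^-3].

Left side: [L^2 M T^-3]
Right side: [L^2 M T^-3]

Both sides have the same dimensions, so the equation is dimensionally consistent.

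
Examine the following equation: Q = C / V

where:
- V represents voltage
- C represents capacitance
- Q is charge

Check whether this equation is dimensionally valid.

No

V (voltage) has dimensions [I^-1 L^2 M T^-3].
C (capacitance) has dimensions [I^2 L^-2 M^-1 T^4].
Q (charge) has dimensions [I T].

Left side: [I T]
Right side: [I^3 L^-4 M^-2 T^7]

The two sides have different dimensions, so the equation is NOT dimensionally consistent.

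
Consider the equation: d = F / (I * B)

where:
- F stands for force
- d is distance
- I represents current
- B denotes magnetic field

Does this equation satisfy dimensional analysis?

Yes

F (force) has dimensions [L M T^-2].
d (distance) has dimensions [L].
I (current) has dimensions [I].
B (magnetic field) has dimensions [I^-1 M T^-2].

Left side: [L]
Right side: [L]

Both sides have the same dimensions, so the equation is dimensionally consistent.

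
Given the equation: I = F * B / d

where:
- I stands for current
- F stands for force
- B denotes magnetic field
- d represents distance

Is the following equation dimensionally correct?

No

I (current) has dimensions [I].
F (force) has dimensions [L M T^-2].
B (magnetic field) has dimensions [I^-1 M T^-2].
d (distance) has dimensions [L].

Left side: [I]
Right side: [I^-1 M^2 T^-4]

The two sides have different dimensions, so the equation is NOT dimensionally consistent.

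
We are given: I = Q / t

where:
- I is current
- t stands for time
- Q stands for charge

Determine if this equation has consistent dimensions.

Yes

I (current) has dimensions [I].
t (time) has dimensions [T].
Q (charge) has dimensions [I T].

Left side: [I]
Right side: [I]

Both sides have the same dimensions, so the equation is dimensionally consistent.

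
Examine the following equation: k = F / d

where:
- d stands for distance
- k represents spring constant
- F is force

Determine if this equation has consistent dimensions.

Yes

d (distance) has dimensions [L].
k (spring constant) has dimensions [M T^-2].
F (force) has dimensions [L M T^-2].

Left side: [M T^-2]
Right side: [M T^-2]

Both sides have the same dimensions, so the equation is dimensionally consistent.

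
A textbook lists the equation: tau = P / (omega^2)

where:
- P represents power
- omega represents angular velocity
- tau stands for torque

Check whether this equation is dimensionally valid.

No

P (power) has dimensions [L^2 M T^-3].
omega (angular velocity) has dimensions [T^-1].
tau (torque) has dimensions [L^2 M T^-2].

Left side: [L^2 M T^-2]
Right side: [L^2 M T^-1]

The two sides have different dimensions, so the equation is NOT dimensionally consistent.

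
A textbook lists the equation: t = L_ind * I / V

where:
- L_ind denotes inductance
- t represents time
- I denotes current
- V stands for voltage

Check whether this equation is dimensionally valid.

Yes

L_ind (inductance) has dimensions [I^-2 L^2 M T^-2].
t (time) has dimensions [T].
I (current) has dimensions [I].
V (voltage) has dimensions [I^-1 L^2 M T^-3].

Left side: [T]
Right side: [T]

Both sides have the same dimensions, so the equation is dimensionally consistent.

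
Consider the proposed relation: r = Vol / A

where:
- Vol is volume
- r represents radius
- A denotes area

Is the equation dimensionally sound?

Yes

Vol (volume) has dimensions [L^3].
r (radius) has dimensions [L].
A (area) has dimensions [L^2].

Left side: [L]
Right side: [L]

Both sides have the same dimensions, so the equation is dimensionally consistent.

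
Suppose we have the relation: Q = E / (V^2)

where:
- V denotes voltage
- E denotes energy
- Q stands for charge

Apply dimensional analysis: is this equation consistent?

No

V (voltage) has dimensions [I^-1 L^2 M T^-3].
E (energy) has dimensions [L^2 M T^-2].
Q (charge) has dimensions [I T].

Left side: [I T]
Right side: [I^2 L^-2 M^-1 T^4]

The two sides have different dimensions, so the equation is NOT dimensionally consistent.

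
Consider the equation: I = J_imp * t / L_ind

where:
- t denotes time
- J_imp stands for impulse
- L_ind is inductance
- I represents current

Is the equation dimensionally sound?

No

t (time) has dimensions [T].
J_imp (impulse) has dimensions [L M T^-1].
L_ind (inductance) has dimensions [I^-2 L^2 M T^-2].
I (current) has dimensions [I].

Left side: [I]
Right side: [I^2 L^-1 T^2]

The two sides have different dimensions, so the equation is NOT dimensionally consistent.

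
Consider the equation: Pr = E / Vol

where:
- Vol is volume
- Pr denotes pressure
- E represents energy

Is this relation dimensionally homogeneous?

Yes

Vol (volume) has dimensions [L^3].
Pr (pressure) has dimensions [L^-1 M T^-2].
E (energy) has dimensions [L^2 M T^-2].

Left side: [L^-1 M T^-2]
Right side: [L^-1 M T^-2]

Both sides have the same dimensions, so the equation is dimensionally consistent.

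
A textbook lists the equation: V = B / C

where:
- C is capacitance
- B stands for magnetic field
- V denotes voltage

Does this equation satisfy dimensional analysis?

No

C (capacitance) has dimensions [I^2 L^-2 M^-1 T^4].
B (magnetic field) has dimensions [I^-1 M T^-2].
V (voltage) has dimensions [I^-1 L^2 M T^-3].

Left side: [I^-1 L^2 M T^-3]
Right side: [I^-3 L^2 M^2 T^-6]

The two sides have different dimensions, so the equation is NOT dimensionally consistent.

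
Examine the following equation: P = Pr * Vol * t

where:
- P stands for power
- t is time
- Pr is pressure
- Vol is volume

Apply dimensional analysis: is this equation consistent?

No

P (power) has dimensions [L^2 M T^-3].
t (time) has dimensions [T].
Pr (pressure) has dimensions [L^-1 M T^-2].
Vol (volume) has dimensions [L^3].

Left side: [L^2 M T^-3]
Right side: [L^2 M T^-1]

The two sides have different dimensions, so the equation is NOT dimensionally consistent.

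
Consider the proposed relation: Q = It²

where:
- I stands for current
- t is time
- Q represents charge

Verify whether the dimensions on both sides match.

No

I (current) has dimensions [I].
t (time) has dimensions [T].
Q (charge) has dimensions [I T].

Left side: [I T]
Right side: [I T^2]

The two sides have different dimensions, so the equation is NOT dimensionally consistent.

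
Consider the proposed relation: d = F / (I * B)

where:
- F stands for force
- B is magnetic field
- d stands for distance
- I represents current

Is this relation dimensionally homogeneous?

Yes

F (force) has dimensions [L M T^-2].
B (magnetic field) has dimensions [I^-1 M T^-2].
d (distance) has dimensions [L].
I (current) has dimensions [I].

Left side: [L]
Right side: [L]

Both sides have the same dimensions, so the equation is dimensionally consistent.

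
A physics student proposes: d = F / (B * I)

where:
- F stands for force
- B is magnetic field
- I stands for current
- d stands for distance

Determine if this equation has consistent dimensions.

Yes

F (force) has dimensions [L M T^-2].
B (magnetic field) has dimensions [I^-1 M T^-2].
I (current) has dimensions [I].
d (distance) has dimensions [L].

Left side: [L]
Right side: [L]

Both sides have the same dimensions, so the equation is dimensionally consistent.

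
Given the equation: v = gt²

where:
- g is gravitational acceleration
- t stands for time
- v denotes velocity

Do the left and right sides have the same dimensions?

No

g (gravitational acceleration) has dimensions [L T^-2].
t (time) has dimensions [T].
v (velocity) has dimensions [L T^-1].

Left side: [L T^-1]
Right side: [L]

The two sides have different dimensions, so the equation is NOT dimensionally consistent.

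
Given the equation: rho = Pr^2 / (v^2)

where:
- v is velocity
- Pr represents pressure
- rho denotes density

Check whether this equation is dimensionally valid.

No

v (velocity) has dimensions [L T^-1].
Pr (pressure) has dimensions [L^-1 M T^-2].
rho (density) has dimensions [L^-3 M].

Left side: [L^-3 M]
Right side: [L^-4 M^2 T^-2]

The two sides have different dimensions, so the equation is NOT dimensionally consistent.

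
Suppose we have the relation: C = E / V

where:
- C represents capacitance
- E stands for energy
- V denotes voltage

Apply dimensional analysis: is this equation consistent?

No

C (capacitance) has dimensions [I^2 L^-2 M^-1 T^4].
E (energy) has dimensions [L^2 M T^-2].
V (voltage) has dimensions [I^-1 L^2 M T^-3].

Left side: [I^2 L^-2 M^-1 T^4]
Right side: [I T]

The two sides have different dimensions, so the equation is NOT dimensionally consistent.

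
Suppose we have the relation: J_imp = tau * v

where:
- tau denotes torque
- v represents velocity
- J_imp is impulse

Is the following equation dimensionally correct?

No

tau (torque) has dimensions [L^2 M T^-2].
v (velocity) has dimensions [L T^-1].
J_imp (impulse) has dimensions [L M T^-1].

Left side: [L M T^-1]
Right side: [L^3 M T^-3]

The two sides have different dimensions, so the equation is NOT dimensionally consistent.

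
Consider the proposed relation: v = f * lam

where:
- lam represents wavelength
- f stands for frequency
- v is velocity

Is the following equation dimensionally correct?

Yes

lam (wavelength) has dimensions [L].
f (frequency) has dimensions [T^-1].
v (velocity) has dimensions [L T^-1].

Left side: [L T^-1]
Right side: [L T^-1]

Both sides have the same dimensions, so the equation is dimensionally consistent.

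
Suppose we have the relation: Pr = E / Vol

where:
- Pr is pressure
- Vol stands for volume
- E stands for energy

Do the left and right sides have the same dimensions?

Yes

Pr (pressure) has dimensions [L^-1 M T^-2].
Vol (volume) has dimensions [L^3].
E (energy) has dimensions [L^2 M T^-2].

Left side: [L^-1 M T^-2]
Right side: [L^-1 M T^-2]

Both sides have the same dimensions, so the equation is dimensionally consistent.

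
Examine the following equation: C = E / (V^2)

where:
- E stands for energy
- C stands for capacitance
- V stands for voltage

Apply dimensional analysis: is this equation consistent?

Yes

E (energy) has dimensions [L^2 M T^-2].
C (capacitance) has dimensions [I^2 L^-2 M^-1 T^4].
V (voltage) has dimensions [I^-1 L^2 M T^-3].

Left side: [I^2 L^-2 M^-1 T^4]
Right side: [I^2 L^-2 M^-1 T^4]

Both sides have the same dimensions, so the equation is dimensionally consistent.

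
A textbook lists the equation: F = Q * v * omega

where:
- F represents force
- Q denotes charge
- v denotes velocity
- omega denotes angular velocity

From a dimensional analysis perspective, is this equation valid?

No

F (force) has dimensions [L M T^-2].
Q (charge) has dimensions [I T].
v (velocity) has dimensions [L T^-1].
omega (angular velocity) has dimensions [T^-1].

Left side: [L M T^-2]
Right side: [I L T^-1]

The two sides have different dimensions, so the equation is NOT dimensionally consistent.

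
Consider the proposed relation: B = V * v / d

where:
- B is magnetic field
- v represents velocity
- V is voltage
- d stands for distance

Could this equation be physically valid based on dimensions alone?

No

B (magnetic field) has dimensions [I^-1 M T^-2].
v (velocity) has dimensions [L T^-1].
V (voltage) has dimensions [I^-1 L^2 M T^-3].
d (distance) has dimensions [L].

Left side: [I^-1 M T^-2]
Right side: [I^-1 L^2 M T^-4]

The two sides have different dimensions, so the equation is NOT dimensionally consistent.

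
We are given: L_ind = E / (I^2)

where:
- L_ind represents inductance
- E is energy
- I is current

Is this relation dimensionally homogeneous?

Yes

L_ind (inductance) has dimensions [I^-2 L^2 M T^-2].
E (energy) has dimensions [L^2 M T^-2].
I (current) has dimensions [I].

Left side: [I^-2 L^2 M T^-2]
Right side: [I^-2 L^2 M T^-2]

Both sides have the same dimensions, so the equation is dimensionally consistent.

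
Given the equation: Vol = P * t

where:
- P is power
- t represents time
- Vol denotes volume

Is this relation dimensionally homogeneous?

No

P (power) has dimensions [L^2 M T^-3].
t (time) has dimensions [T].
Vol (volume) has dimensions [L^3].

Left side: [L^3]
Right side: [L^2 M T^-2]

The two sides have different dimensions, so the equation is NOT dimensionally consistent.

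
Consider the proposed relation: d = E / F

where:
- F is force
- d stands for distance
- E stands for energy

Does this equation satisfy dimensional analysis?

Yes

F (force) has dimensions [L M T^-2].
d (distance) has dimensions [L].
E (energy) has dimensions [L^2 M T^-2].

Left side: [L]
Right side: [L]

Both sides have the same dimensions, so the equation is dimensionally consistent.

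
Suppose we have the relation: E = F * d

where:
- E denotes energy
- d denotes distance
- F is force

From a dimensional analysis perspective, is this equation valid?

Yes

E (energy) has dimensions [L^2 M T^-2].
d (distance) has dimensions [L].
F (force) has dimensions [L M T^-2].

Left side: [L^2 M T^-2]
Right side: [L^2 M T^-2]

Both sides have the same dimensions, so the equation is dimensionally consistent.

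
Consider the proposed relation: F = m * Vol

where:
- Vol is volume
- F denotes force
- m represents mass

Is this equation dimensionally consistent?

No

Vol (volume) has dimensions [L^3].
F (force) has dimensions [L M T^-2].
m (mass) has dimensions [M].

Left side: [L M T^-2]
Right side: [L^3 M]

The two sides have different dimensions, so the equation is NOT dimensionally consistent.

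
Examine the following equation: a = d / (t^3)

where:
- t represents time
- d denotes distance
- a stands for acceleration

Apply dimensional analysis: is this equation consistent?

No

t (time) has dimensions [T].
d (distance) has dimensions [L].
a (acceleration) has dimensions [L T^-2].

Left side: [L T^-2]
Right side: [L T^-3]

The two sides have different dimensions, so the equation is NOT dimensionally consistent.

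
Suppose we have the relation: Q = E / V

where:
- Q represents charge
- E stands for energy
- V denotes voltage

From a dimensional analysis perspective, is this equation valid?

Yes

Q (charge) has dimensions [I T].
E (energy) has dimensions [L^2 M T^-2].
V (voltage) has dimensions [I^-1 L^2 M T^-3].

Left side: [I T]
Right side: [I T]

Both sides have the same dimensions, so the equation is dimensionally consistent.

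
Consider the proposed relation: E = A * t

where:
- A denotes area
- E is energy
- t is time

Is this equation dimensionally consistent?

No

A (area) has dimensions [L^2].
E (energy) has dimensions [L^2 M T^-2].
t (time) has dimensions [T].

Left side: [L^2 M T^-2]
Right side: [L^2 T]

The two sides have different dimensions, so the equation is NOT dimensionally consistent.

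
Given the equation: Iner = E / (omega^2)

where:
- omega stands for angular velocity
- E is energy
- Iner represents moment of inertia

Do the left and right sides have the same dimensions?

Yes

omega (angular velocity) has dimensions [T^-1].
E (energy) has dimensions [L^2 M T^-2].
Iner (moment of inertia) has dimensions [L^2 M].

Left side: [L^2 M]
Right side: [L^2 M]

Both sides have the same dimensions, so the equation is dimensionally consistent.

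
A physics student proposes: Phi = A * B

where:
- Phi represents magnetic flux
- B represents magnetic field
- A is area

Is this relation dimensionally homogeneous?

Yes

Phi (magnetic flux) has dimensions [I^-1 L^2 M T^-2].
B (magnetic field) has dimensions [I^-1 M T^-2].
A (area) has dimensions [L^2].

Left side: [I^-1 L^2 M T^-2]
Right side: [I^-1 L^2 M T^-2]

Both sides have the same dimensions, so the equation is dimensionally consistent.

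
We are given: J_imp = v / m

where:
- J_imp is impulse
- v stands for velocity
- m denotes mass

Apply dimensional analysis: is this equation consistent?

No

J_imp (impulse) has dimensions [L M T^-1].
v (velocity) has dimensions [L T^-1].
m (mass) has dimensions [M].

Left side: [L M T^-1]
Right side: [L M^-1 T^-1]

The two sides have different dimensions, so the equation is NOT dimensionally consistent.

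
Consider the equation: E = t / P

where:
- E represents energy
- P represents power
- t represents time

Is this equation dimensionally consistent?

No

E (energy) has dimensions [L^2 M T^-2].
P (power) has dimensions [L^2 M T^-3].
t (time) has dimensions [T].

Left side: [L^2 M T^-2]
Right side: [L^-2 M^-1 T^4]

The two sides have different dimensions, so the equation is NOT dimensionally consistent.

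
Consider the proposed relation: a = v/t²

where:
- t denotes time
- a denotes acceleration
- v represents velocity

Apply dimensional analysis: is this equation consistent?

No

t (time) has dimensions [T].
a (acceleration) has dimensions [L T^-2].
v (velocity) has dimensions [L T^-1].

Left side: [L T^-2]
Right side: [L T^-3]

The two sides have different dimensions, so the equation is NOT dimensionally consistent.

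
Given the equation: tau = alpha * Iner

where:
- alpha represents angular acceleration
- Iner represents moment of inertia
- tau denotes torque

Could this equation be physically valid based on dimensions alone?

Yes

alpha (angular acceleration) has dimensions [T^-2].
Iner (moment of inertia) has dimensions [L^2 M].
tau (torque) has dimensions [L^2 M T^-2].

Left side: [L^2 M T^-2]
Right side: [L^2 M T^-2]

Both sides have the same dimensions, so the equation is dimensionally consistent.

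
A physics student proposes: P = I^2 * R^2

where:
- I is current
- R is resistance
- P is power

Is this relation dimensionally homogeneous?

No

I (current) has dimensions [I].
R (resistance) has dimensions [I^-2 L^2 M T^-3].
P (power) has dimensions [L^2 M T^-3].

Left side: [L^2 M T^-3]
Right side: [I^-2 L^4 M^2 T^-6]

The two sides have different dimensions, so the equation is NOT dimensionally consistent.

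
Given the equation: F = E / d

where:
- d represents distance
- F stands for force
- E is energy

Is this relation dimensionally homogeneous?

Yes

d (distance) has dimensions [L].
F (force) has dimensions [L M T^-2].
E (energy) has dimensions [L^2 M T^-2].

Left side: [L M T^-2]
Right side: [L M T^-2]

Both sides have the same dimensions, so the equation is dimensionally consistent.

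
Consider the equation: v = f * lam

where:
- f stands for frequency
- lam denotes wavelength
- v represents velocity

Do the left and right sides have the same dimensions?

Yes

f (frequency) has dimensions [T^-1].
lam (wavelength) has dimensions [L].
v (velocity) has dimensions [L T^-1].

Left side: [L T^-1]
Right side: [L T^-1]

Both sides have the same dimensions, so the equation is dimensionally consistent.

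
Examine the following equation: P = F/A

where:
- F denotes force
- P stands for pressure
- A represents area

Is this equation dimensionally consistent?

Yes

F (force) has dimensions [L M T^-2].
P (pressure) has dimensions [L^-1 M T^-2].
A (area) has dimensions [L^2].

Left side: [L^-1 M T^-2]
Right side: [L^-1 M T^-2]

Both sides have the same dimensions, so the equation is dimensionally consistent.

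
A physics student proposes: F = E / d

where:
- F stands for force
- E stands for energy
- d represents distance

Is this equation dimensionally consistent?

Yes

F (force) has dimensions [L M T^-2].
E (energy) has dimensions [L^2 M T^-2].
d (distance) has dimensions [L].

Left side: [L M T^-2]
Right side: [L M T^-2]

Both sides have the same dimensions, so the equation is dimensionally consistent.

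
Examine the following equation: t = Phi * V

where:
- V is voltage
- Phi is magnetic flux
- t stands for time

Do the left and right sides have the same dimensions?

No

V (voltage) has dimensions [I^-1 L^2 M T^-3].
Phi (magnetic flux) has dimensions [I^-1 L^2 M T^-2].
t (time) has dimensions [T].

Left side: [T]
Right side: [I^-2 L^4 M^2 T^-5]

The two sides have different dimensions, so the equation is NOT dimensionally consistent.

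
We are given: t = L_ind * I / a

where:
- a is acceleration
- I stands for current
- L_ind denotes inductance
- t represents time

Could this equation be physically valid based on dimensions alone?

No

a (acceleration) has dimensions [L T^-2].
I (current) has dimensions [I].
L_ind (inductance) has dimensions [I^-2 L^2 M T^-2].
t (time) has dimensions [T].

Left side: [T]
Right side: [I^-1 L M]

The two sides have different dimensions, so the equation is NOT dimensionally consistent.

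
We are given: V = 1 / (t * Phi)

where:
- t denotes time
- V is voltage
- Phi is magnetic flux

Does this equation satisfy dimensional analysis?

No

t (time) has dimensions [T].
V (voltage) has dimensions [I^-1 L^2 M T^-3].
Phi (magnetic flux) has dimensions [I^-1 L^2 M T^-2].

Left side: [I^-1 L^2 M T^-3]
Right side: [I L^-2 M^-1 T]

The two sides have different dimensions, so the equation is NOT dimensionally consistent.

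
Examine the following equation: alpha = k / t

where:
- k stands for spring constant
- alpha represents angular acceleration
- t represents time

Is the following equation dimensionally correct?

No

k (spring constant) has dimensions [M T^-2].
alpha (angular acceleration) has dimensions [T^-2].
t (time) has dimensions [T].

Left side: [T^-2]
Right side: [M T^-3]

The two sides have different dimensions, so the equation is NOT dimensionally consistent.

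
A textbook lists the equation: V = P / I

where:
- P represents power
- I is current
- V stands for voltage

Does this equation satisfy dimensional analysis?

Yes

P (power) has dimensions [L^2 M T^-3].
I (current) has dimensions [I].
V (voltage) has dimensions [I^-1 L^2 M T^-3].

Left side: [I^-1 L^2 M T^-3]
Right side: [I^-1 L^2 M T^-3]

Both sides have the same dimensions, so the equation is dimensionally consistent.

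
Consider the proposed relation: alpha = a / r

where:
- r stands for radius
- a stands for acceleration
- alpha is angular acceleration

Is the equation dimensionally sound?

Yes

r (radius) has dimensions [L].
a (acceleration) has dimensions [L T^-2].
alpha (angular acceleration) has dimensions [T^-2].

Left side: [T^-2]
Right side: [T^-2]

Both sides have the same dimensions, so the equation is dimensionally consistent.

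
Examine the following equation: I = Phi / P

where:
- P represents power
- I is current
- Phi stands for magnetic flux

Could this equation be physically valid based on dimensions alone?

No

P (power) has dimensions [L^2 M T^-3].
I (current) has dimensions [I].
Phi (magnetic flux) has dimensions [I^-1 L^2 M T^-2].

Left side: [I]
Right side: [I^-1 T]

The two sides have different dimensions, so the equation is NOT dimensionally consistent.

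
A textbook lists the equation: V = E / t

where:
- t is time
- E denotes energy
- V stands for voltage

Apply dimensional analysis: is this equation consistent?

No

t (time) has dimensions [T].
E (energy) has dimensions [L^2 M T^-2].
V (voltage) has dimensions [I^-1 L^2 M T^-3].

Left side: [I^-1 L^2 M T^-3]
Right side: [L^2 M T^-3]

The two sides have different dimensions, so the equation is NOT dimensionally consistent.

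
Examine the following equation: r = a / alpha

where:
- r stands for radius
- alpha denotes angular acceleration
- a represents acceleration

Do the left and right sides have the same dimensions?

Yes

r (radius) has dimensions [L].
alpha (angular acceleration) has dimensions [T^-2].
a (acceleration) has dimensions [L T^-2].

Left side: [L]
Right side: [L]

Both sides have the same dimensions, so the equation is dimensionally consistent.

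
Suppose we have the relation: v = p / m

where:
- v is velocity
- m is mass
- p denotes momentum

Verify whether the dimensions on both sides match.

Yes

v (velocity) has dimensions [L T^-1].
m (mass) has dimensions [M].
p (momentum) has dimensions [L M T^-1].

Left side: [L T^-1]
Right side: [L T^-1]

Both sides have the same dimensions, so the equation is dimensionally consistent.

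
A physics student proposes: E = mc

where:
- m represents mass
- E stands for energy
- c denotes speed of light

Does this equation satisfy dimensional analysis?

No

m (mass) has dimensions [M].
E (energy) has dimensions [L^2 M T^-2].
c (speed of light) has dimensions [L T^-1].

Left side: [L^2 M T^-2]
Right side: [L M T^-1]

The two sides have different dimensions, so the equation is NOT dimensionally consistent.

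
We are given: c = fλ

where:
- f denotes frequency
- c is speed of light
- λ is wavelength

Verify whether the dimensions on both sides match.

Yes

f (frequency) has dimensions [T^-1].
c (speed of light) has dimensions [L T^-1].
λ (wavelength) has dimensions [L].

Left side: [L T^-1]
Right side: [L T^-1]

Both sides have the same dimensions, so the equation is dimensionally consistent.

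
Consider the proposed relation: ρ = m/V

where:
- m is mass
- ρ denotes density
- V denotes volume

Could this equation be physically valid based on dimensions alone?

Yes

m (mass) has dimensions [M].
ρ (density) has dimensions [L^-3 M].
V (volume) has dimensions [L^3].

Left side: [L^-3 M]
Right side: [L^-3 M]

Both sides have the same dimensions, so the equation is dimensionally consistent.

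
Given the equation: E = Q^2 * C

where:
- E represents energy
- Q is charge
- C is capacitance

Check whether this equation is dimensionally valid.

No

E (energy) has dimensions [L^2 M T^-2].
Q (charge) has dimensions [I T].
C (capacitance) has dimensions [I^2 L^-2 M^-1 T^4].

Left side: [L^2 M T^-2]
Right side: [I^4 L^-2 M^-1 T^6]

The two sides have different dimensions, so the equation is NOT dimensionally consistent.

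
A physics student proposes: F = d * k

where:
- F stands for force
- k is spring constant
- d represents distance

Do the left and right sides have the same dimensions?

Yes

F (force) has dimensions [L M T^-2].
k (spring constant) has dimensions [M T^-2].
d (distance) has dimensions [L].

Left side: [L M T^-2]
Right side: [L M T^-2]

Both sides have the same dimensions, so the equation is dimensionally consistent.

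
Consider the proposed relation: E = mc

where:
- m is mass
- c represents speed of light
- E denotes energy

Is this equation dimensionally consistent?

No

m (mass) has dimensions [M].
c (speed of light) has dimensions [L T^-1].
E (energy) has dimensions [L^2 M T^-2].

Left side: [L^2 M T^-2]
Right side: [L M T^-1]

The two sides have different dimensions, so the equation is NOT dimensionally consistent.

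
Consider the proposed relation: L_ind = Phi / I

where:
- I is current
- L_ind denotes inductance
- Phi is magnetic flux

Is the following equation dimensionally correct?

Yes

I (current) has dimensions [I].
L_ind (inductance) has dimensions [I^-2 L^2 M T^-2].
Phi (magnetic flux) has dimensions [I^-1 L^2 M T^-2].

Left side: [I^-2 L^2 M T^-2]
Right side: [I^-2 L^2 M T^-2]

Both sides have the same dimensions, so the equation is dimensionally consistent.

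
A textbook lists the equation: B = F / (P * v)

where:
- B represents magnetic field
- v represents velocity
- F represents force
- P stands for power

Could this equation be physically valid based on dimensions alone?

No

B (magnetic field) has dimensions [I^-1 M T^-2].
v (velocity) has dimensions [L T^-1].
F (force) has dimensions [L M T^-2].
P (power) has dimensions [L^2 M T^-3].

Left side: [I^-1 M T^-2]
Right side: [L^-2 T^2]

The two sides have different dimensions, so the equation is NOT dimensionally consistent.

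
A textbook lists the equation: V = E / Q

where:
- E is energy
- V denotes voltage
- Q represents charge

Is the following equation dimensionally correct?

Yes

E (energy) has dimensions [L^2 M T^-2].
V (voltage) has dimensions [I^-1 L^2 M T^-3].
Q (charge) has dimensions [I T].

Left side: [I^-1 L^2 M T^-3]
Right side: [I^-1 L^2 M T^-3]

Both sides have the same dimensions, so the equation is dimensionally consistent.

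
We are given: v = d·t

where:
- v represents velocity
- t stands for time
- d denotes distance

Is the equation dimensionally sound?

No

v (velocity) has dimensions [L T^-1].
t (time) has dimensions [T].
d (distance) has dimensions [L].

Left side: [L T^-1]
Right side: [L T]

The two sides have different dimensions, so the equation is NOT dimensionally consistent.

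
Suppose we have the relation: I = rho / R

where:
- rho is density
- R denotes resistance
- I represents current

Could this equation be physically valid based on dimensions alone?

No

rho (density) has dimensions [L^-3 M].
R (resistance) has dimensions [I^-2 L^2 M T^-3].
I (current) has dimensions [I].

Left side: [I]
Right side: [I^2 L^-5 T^3]

The two sides have different dimensions, so the equation is NOT dimensionally consistent.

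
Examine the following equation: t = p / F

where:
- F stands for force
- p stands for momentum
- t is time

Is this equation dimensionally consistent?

Yes

F (force) has dimensions [L M T^-2].
p (momentum) has dimensions [L M T^-1].
t (time) has dimensions [T].

Left side: [T]
Right side: [T]

Both sides have the same dimensions, so the equation is dimensionally consistent.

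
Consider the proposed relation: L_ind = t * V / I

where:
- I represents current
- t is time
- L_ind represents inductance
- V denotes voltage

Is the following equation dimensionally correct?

Yes

I (current) has dimensions [I].
t (time) has dimensions [T].
L_ind (inductance) has dimensions [I^-2 L^2 M T^-2].
V (voltage) has dimensions [I^-1 L^2 M T^-3].

Left side: [I^-2 L^2 M T^-2]
Right side: [I^-2 L^2 M T^-2]

Both sides have the same dimensions, so the equation is dimensionally consistent.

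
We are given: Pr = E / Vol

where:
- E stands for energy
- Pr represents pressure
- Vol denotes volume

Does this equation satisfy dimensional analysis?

Yes

E (energy) has dimensions [L^2 M T^-2].
Pr (pressure) has dimensions [L^-1 M T^-2].
Vol (volume) has dimensions [L^3].

Left side: [L^-1 M T^-2]
Right side: [L^-1 M T^-2]

Both sides have the same dimensions, so the equation is dimensionally consistent.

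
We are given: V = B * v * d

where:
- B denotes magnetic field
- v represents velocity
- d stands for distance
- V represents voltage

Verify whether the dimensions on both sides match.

Yes

B (magnetic field) has dimensions [I^-1 M T^-2].
v (velocity) has dimensions [L T^-1].
d (distance) has dimensions [L].
V (voltage) has dimensions [I^-1 L^2 M T^-3].

Left side: [I^-1 L^2 M T^-3]
Right side: [I^-1 L^2 M T^-3]

Both sides have the same dimensions, so the equation is dimensionally consistent.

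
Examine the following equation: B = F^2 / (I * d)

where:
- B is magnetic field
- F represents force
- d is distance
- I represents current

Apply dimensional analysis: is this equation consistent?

No

B (magnetic field) has dimensions [I^-1 M T^-2].
F (force) has dimensions [L M T^-2].
d (distance) has dimensions [L].
I (current) has dimensions [I].

Left side: [I^-1 M T^-2]
Right side: [I^-1 L M^2 T^-4]

The two sides have different dimensions, so the equation is NOT dimensionally consistent.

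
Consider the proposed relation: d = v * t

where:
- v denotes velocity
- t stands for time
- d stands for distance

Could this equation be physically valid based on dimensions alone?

Yes

v (velocity) has dimensions [L T^-1].
t (time) has dimensions [T].
d (distance) has dimensions [L].

Left side: [L]
Right side: [L]

Both sides have the same dimensions, so the equation is dimensionally consistent.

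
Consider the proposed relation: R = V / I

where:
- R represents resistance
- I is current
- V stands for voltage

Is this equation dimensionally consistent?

Yes

R (resistance) has dimensions [I^-2 L^2 M T^-3].
I (current) has dimensions [I].
V (voltage) has dimensions [I^-1 L^2 M T^-3].

Left side: [I^-2 L^2 M T^-3]
Right side: [I^-2 L^2 M T^-3]

Both sides have the same dimensions, so the equation is dimensionally consistent.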